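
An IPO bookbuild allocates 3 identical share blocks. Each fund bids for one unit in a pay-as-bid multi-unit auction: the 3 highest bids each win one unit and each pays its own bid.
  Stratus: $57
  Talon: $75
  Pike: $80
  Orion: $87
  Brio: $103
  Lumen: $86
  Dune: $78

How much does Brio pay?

Ordering the bids: 103 (Brio), 87 (Orion), 86 (Lumen), 80 (Pike), 78 (Dune), …
The 3 highest are Brio, Orion, Lumen.
Brio wins → own bid $103.

Brio pays $103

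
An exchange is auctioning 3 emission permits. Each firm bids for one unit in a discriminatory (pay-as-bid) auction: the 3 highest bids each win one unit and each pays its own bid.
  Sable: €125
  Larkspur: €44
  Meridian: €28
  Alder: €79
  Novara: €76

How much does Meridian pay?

Meridian pays €0

Bids ranked high→low: 125 (Sable), 79 (Alder), 76 (Novara), 44 (Larkspur), 28 (Meridian)
The 3 highest are Sable, Alder, Novara.
Meridian does not win → €0.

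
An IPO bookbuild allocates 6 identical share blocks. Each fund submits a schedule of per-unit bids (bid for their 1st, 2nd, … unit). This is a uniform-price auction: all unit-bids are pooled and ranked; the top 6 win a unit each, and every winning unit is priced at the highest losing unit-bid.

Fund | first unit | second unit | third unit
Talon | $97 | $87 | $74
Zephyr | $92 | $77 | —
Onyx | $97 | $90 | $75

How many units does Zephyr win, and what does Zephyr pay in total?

Pooled unit-bids ranked (top 6): 97 (Talon-1), 97 (Onyx-1), 92 (Zephyr-1), 90 (Onyx-2), 87 (Talon-2), 77 (Zephyr-2)
Highest rejected unit-bid = $75.
Zephyr wins 2 unit(s) at $75 each.

Zephyr: 2 units, pays $150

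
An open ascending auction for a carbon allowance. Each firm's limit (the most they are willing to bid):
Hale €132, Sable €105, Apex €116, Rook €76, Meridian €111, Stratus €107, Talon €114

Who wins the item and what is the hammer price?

Hale wins at €116

Rule: the price rises until one bidder remains; the winner pays the price at which the last rival dropped out.
Sorting limits: 132 (Hale) > 116 (Apex) > 114 (Talon) > 111 (Meridian) > 107 (Stratus) > 105 (Sable) > …
Once the price passes €116, only Hale is left; the hammer falls at Apex's limit of €116.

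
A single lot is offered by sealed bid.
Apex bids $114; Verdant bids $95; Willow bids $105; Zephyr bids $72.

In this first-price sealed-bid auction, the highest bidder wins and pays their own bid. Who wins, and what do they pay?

Sorting bids: 114 (Apex) > 105 (Willow) > 95 (Verdant) > 72 (Zephyr)
First-price: Apex pays what they bid, $114.

Apex pays $114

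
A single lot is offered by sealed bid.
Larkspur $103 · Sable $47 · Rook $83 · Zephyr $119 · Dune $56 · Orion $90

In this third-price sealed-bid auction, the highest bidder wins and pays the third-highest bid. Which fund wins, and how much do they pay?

Third-price sealed-bid auction: the highest bidder wins and pays the third-highest bid.
Sorting bids: 119 (Zephyr) > 103 (Larkspur) > 90 (Orion) > 83 (Rook) > 56 (Dune) > 47 (Sable)
Zephyr is highest; pays the third-highest bid, $90.

Zephyr pays $90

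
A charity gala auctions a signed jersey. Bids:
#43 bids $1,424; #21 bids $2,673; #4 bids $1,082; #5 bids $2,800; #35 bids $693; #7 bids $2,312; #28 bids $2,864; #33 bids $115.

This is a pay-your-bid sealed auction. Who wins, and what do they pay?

Bids in order: 2,864 (#28) > 2,800 (#5) > 2,673 (#21) > 2,312 (#7) > 1,424 (#43) > 1,082 (#4) > …
#28 has the highest bid and pays exactly that: $2,864.

#28 pays $2,864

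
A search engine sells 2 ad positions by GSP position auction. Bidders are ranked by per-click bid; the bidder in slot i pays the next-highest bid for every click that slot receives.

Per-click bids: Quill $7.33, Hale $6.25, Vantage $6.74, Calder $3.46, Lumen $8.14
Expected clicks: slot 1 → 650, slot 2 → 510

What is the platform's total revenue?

Sorting advertisers: $8.14 (Lumen) > $7.33 (Quill) > $6.74 (Vantage) > …
Slot 1: Lumen pays $7.33 × 650 = $4764.50
Slot 2: Quill pays $6.74 × 510 = $3437.40
Total = $8201.90

Total revenue: $8201.90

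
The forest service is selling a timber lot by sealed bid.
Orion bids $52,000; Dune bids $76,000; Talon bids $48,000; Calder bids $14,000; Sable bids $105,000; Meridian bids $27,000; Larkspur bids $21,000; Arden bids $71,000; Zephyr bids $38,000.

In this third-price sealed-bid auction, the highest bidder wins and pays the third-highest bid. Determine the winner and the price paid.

Bids in order: 105,000 (Sable) > 76,000 (Dune) > 71,000 (Arden) > 52,000 (Orion) > 48,000 (Talon) > 38,000 (Zephyr) > …
Sable is highest; pays the third-highest bid, $71,000.

Sable pays $71,000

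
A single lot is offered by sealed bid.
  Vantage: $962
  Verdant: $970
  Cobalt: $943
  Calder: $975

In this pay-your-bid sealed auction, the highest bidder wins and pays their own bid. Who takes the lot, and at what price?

Bids ranked: 975 (Calder) > 970 (Verdant) > 962 (Vantage) > 943 (Cobalt)
First-price: Calder pays what they bid, $975.

Calder pays $975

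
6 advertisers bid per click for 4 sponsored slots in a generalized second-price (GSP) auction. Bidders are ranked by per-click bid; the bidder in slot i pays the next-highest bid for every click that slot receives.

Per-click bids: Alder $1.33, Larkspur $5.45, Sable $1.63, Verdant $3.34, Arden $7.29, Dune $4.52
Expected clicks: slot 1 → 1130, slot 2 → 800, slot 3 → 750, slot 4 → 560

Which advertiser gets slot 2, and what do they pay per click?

Larkspur; $4.52 per click

Ranked by bid: $7.29 (Arden) > $5.45 (Larkspur) > $4.52 (Dune) > $3.34 (Verdant) > $1.63 (Sable) > …
Slot 2 goes to the second-ranked bidder, Larkspur, who pays the next bid down: $4.52/click.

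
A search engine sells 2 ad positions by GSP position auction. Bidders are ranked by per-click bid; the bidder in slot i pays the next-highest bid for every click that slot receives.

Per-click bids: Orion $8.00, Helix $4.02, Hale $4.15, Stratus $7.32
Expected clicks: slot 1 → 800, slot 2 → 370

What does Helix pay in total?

Helix pays $0.00

Per-click bids in order: $8.00 (Orion) > $7.32 (Stratus) > $4.15 (Hale) > …
Helix ranks below slot 2 → no slot, pays nothing.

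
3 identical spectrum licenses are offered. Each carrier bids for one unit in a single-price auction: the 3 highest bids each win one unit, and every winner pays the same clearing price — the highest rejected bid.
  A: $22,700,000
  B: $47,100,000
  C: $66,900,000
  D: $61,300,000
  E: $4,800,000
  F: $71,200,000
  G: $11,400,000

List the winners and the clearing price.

Ordering the bids: 71,200,000 (F), 66,900,000 (C), 61,300,000 (D), 47,100,000 (B), 22,700,000 (A), …
Winners (3 units): F, C, D.
Clearing price = highest rejected bid = $47,100,000.

F, C, D; each pays $47,100,000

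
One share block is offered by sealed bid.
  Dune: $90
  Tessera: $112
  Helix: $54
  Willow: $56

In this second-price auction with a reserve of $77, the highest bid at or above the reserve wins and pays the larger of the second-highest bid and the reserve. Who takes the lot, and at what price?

Tessera pays $90

Second-price auction with a reserve of $77: the highest bid at or above the reserve wins and pays the larger of the second-highest bid and the reserve.
Bids in order: 112 (Tessera) > 90 (Dune) > 56 (Willow) > 54 (Helix)
Highest eligible bid: Tessera at $112.
max(second-highest $90, reserve $77) = $90; the reserve does not bind.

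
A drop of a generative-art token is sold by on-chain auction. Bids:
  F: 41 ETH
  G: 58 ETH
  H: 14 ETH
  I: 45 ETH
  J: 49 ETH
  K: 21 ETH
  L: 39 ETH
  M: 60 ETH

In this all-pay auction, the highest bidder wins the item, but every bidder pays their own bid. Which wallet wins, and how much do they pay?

Sorting bids: 60 (M) > 58 (G) > 49 (J) > 45 (I) > 41 (F) > 39 (L) > …
M is highest and takes the item; every bidder forfeits their bid.

M pays 60 ETH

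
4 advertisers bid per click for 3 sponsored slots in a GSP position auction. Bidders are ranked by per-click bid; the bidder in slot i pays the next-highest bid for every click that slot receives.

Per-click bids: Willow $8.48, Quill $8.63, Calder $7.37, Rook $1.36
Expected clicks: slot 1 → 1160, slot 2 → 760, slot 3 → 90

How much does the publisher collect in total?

Ranked by bid: $8.63 (Quill) > $8.48 (Willow) > $7.37 (Calder) > $1.36 (Rook)
Slot 1: Quill pays $8.48 × 1160 = $9836.80
Slot 2: Willow pays $7.37 × 760 = $5601.20
Slot 3: Calder pays $1.36 × 90 = $122.40
Total = $15560.40

Total revenue: $15560.40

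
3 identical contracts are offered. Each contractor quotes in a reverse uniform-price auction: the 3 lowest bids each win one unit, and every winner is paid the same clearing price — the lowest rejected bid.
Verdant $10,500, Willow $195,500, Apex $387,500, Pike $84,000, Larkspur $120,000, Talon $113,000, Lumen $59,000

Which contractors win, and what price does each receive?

Sorting: 10,500 (Verdant), 59,000 (Lumen), 84,000 (Pike), 113,000 (Talon), 120,000 (Larkspur), …
The 3 lowest are Verdant, Lumen, Pike.
Clearing price = lowest rejected bid = $113,000.

Verdant, Lumen, Pike; each is paid $113,000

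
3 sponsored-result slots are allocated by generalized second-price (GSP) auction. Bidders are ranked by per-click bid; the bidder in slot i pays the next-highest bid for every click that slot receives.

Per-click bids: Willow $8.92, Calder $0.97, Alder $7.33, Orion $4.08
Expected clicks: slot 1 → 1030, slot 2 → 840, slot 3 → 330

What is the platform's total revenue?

Total revenue: $11297.20

Ranked by bid: $8.92 (Willow) > $7.33 (Alder) > $4.08 (Orion) > $0.97 (Calder)
Slot 1: Willow pays $7.33 × 1030 = $7549.90
Slot 2: Alder pays $4.08 × 840 = $3427.20
Slot 3: Orion pays $0.97 × 330 = $320.10
Total = $11297.20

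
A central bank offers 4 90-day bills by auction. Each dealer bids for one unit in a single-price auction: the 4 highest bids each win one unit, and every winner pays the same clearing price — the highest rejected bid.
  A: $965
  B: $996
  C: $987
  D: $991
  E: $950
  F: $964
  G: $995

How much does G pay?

Sorting: 996 (B), 995 (G), 991 (D), 987 (C), 965 (A), 964 (F), …
The 4 highest are B, G, D, C.
Highest unsuccessful bid: $965 → clearing price.
G wins → pays $965.

G pays $965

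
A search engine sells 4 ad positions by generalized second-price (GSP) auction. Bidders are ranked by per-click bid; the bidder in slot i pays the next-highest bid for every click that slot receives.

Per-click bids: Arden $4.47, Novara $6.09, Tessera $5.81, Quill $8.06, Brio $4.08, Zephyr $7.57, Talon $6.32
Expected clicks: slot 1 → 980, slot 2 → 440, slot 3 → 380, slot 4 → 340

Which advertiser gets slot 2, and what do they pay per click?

Zephyr; $6.32 per click

Ranked by bid: $8.06 (Quill) > $7.57 (Zephyr) > $6.32 (Talon) > $6.09 (Novara) > $5.81 (Tessera) > …
Slot 2 goes to the second-ranked bidder, Zephyr, who pays the next bid down: $6.32/click.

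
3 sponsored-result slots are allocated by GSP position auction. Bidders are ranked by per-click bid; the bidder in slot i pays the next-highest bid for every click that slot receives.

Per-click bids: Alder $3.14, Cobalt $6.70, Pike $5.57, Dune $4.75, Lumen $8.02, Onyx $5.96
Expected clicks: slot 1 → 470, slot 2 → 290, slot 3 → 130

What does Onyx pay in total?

Per-click bids in order: $8.02 (Lumen) > $6.70 (Cobalt) > $5.96 (Onyx) > $5.57 (Pike) > …
Onyx holds slot 3 → pays next bid $5.57 × 130 clicks = $724.10.

Onyx pays $724.10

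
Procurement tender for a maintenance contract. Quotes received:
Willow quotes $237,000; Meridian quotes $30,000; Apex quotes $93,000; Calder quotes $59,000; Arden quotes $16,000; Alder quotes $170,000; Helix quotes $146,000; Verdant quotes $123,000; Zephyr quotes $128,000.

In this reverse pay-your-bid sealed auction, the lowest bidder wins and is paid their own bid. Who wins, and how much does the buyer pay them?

Arden is paid $16,000

Sorting bids: 16,000 (Arden) < 30,000 (Meridian) < 59,000 (Calder) < 93,000 (Apex) < 123,000 (Verdant) < 128,000 (Zephyr) < …
Arden is lowest → is paid own bid, $16,000.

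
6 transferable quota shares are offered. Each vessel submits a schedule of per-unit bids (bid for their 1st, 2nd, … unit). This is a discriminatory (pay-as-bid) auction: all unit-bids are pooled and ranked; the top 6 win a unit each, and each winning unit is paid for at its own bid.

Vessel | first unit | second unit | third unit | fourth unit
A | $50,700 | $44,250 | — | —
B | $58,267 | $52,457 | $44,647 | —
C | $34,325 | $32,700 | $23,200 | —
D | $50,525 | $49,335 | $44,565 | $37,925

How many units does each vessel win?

Merging the schedules and taking the best 6: 58,267 (B-1), 52,457 (B-2), 50,700 (A-1), 50,525 (D-1), 49,335 (D-2), 44,647 (B-3)
Next rejected bid: $44,565 (not a price — pay-as-bid).
Allocation: A 1, B 3, D 2.

A 1, B 3, D 2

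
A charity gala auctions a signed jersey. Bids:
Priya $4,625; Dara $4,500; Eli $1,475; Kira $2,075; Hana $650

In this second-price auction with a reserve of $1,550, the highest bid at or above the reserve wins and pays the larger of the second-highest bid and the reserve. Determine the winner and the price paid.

Second-price auction with a reserve of $1,550: the highest bid at or above the reserve wins and pays the larger of the second-highest bid and the reserve.
Sorting bids: 4,625 (Priya) > 4,500 (Dara) > 2,075 (Kira) > 1,475 (Eli) > 650 (Hana)
Priya has the top bid at or above the reserve ($4,625).
max(second-highest $4,500, reserve $1,550) = $4,500; the reserve does not bind.

Priya pays $4,500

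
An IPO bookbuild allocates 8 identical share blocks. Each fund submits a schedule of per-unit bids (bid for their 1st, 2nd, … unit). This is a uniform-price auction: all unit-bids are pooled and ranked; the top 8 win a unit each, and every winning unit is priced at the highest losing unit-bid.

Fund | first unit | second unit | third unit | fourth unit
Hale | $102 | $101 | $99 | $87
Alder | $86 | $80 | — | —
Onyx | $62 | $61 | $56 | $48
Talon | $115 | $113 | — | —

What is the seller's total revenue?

All unit-bids, highest first — top 8: 115 (Talon-1), 113 (Talon-2), 102 (Hale-1), 101 (Hale-2), 99 (Hale-3), 87 (Hale-4), 86 (Alder-1), 80 (Alder-2)
Highest rejected unit-bid = $62.
Allocation: Alder 2, Hale 4, Talon 2. Every unit priced at $62.
Revenue = 8 × 62 = $496.

Total revenue: $496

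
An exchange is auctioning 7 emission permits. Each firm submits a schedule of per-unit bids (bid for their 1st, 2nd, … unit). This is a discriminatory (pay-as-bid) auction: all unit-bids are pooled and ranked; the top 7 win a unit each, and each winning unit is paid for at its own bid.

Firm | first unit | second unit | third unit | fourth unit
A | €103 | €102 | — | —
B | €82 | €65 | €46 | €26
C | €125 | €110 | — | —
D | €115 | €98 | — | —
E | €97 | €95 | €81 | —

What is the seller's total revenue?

Total revenue: €750

Merging the schedules and taking the best 7: 125 (C-1), 115 (D-1), 110 (C-2), 103 (A-1), 102 (A-2), 98 (D-2), 97 (E-1)
Next rejected bid: €95 (not a price — pay-as-bid).
Each winning unit pays its own bid.
Revenue = 125 + 115 + 110 + 103 + 102 + 98 + 97 = €750.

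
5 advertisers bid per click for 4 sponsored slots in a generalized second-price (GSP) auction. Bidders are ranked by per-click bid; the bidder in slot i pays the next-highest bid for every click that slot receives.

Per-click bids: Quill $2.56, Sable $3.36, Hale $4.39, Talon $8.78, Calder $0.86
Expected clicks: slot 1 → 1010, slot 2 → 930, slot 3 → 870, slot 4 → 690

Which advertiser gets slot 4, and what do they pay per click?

Per-click bids in order: $8.78 (Talon) > $4.39 (Hale) > $3.36 (Sable) > $2.56 (Quill) > $0.86 (Calder)
Slot 4 goes to the fourth-ranked bidder, Quill, who pays the next bid down: $0.86/click.

Quill; $0.86 per click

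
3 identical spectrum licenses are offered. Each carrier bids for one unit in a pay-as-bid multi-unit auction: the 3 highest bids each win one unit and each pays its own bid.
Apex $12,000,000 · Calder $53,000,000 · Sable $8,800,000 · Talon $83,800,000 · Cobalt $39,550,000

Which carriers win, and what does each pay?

Bids ranked high→low: 83,800,000 (Talon), 53,000,000 (Calder), 39,550,000 (Cobalt), 12,000,000 (Apex), 8,800,000 (Sable)
Top 3: Talon, Calder, Cobalt.
Each winner pays its own bid: Talon $83,800,000, Calder $53,000,000, Cobalt $39,550,000.

Talon $83,800,000, Calder $53,000,000, Cobalt $39,550,000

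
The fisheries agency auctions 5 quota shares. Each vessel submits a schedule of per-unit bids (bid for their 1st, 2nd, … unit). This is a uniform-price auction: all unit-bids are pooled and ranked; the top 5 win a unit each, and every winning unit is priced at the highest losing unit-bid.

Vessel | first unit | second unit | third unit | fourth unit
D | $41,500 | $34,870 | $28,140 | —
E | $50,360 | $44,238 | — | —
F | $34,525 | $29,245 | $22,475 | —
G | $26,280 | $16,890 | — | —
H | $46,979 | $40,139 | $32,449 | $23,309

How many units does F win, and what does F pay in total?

All unit-bids, highest first — top 5: 50,360 (E-1), 46,979 (H-1), 44,238 (E-2), 41,500 (D-1), 40,139 (H-2)
The (k+1)-th unit-bid is $34,870.
F wins 0 unit(s) at $34,870 each.

F: 0 units, pays $0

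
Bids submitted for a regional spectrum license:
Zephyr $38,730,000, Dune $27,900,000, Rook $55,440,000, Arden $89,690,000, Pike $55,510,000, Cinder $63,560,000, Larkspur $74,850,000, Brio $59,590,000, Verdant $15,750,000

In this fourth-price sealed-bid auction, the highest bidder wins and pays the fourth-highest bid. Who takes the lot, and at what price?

Sorting bids: 89,690,000 (Arden) > 74,850,000 (Larkspur) > 63,560,000 (Cinder) > 59,590,000 (Brio) > 55,510,000 (Pike) > 55,440,000 (Rook) > …
Arden is highest; pays the fourth-highest bid, $59,590,000.

Arden pays $59,590,000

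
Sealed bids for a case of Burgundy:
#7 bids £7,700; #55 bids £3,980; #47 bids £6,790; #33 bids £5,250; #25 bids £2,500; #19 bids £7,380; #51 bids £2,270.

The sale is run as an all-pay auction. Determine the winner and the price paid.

Bids ranked: 7,700 (#7) > 7,380 (#19) > 6,790 (#47) > 5,250 (#33) > 3,980 (#55) > 2,500 (#25) > …
#7 is highest and takes the item; every bidder forfeits their bid.

#7 pays £7,700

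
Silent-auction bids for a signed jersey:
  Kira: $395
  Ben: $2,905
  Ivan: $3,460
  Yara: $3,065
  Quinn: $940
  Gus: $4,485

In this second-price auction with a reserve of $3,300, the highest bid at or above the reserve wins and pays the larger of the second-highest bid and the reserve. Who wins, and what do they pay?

Bids in order: 4,485 (Gus) > 3,460 (Ivan) > 3,065 (Yara) > 2,905 (Ben) > 940 (Quinn) > 395 (Kira)
Gus has the top bid at or above the reserve ($4,485).
max(second-highest $3,460, reserve $3,300) = $3,460; the reserve does not bind.

Gus pays $3,460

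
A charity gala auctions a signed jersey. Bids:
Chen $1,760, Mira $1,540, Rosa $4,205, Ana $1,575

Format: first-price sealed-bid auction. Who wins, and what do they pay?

First-price sealed-bid auction: the highest bidder wins and pays their own bid.
Bids in order: 4,205 (Rosa) > 1,760 (Chen) > 1,575 (Ana) > 1,540 (Mira)
Rosa has the highest bid and pays exactly that: $4,205.

Rosa pays $4,205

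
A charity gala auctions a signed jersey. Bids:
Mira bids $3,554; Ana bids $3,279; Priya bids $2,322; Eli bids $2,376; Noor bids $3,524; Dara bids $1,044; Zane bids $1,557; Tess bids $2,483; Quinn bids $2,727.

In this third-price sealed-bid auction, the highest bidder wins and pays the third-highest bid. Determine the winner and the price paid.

Mira pays $3,279

Rule: the highest bidder wins and pays the third-highest bid.
Sorting bids: 3,554 (Mira) > 3,524 (Noor) > 3,279 (Ana) > 2,727 (Quinn) > 2,483 (Tess) > 2,376 (Eli) > …
Mira is highest; pays the third-highest bid, $3,279.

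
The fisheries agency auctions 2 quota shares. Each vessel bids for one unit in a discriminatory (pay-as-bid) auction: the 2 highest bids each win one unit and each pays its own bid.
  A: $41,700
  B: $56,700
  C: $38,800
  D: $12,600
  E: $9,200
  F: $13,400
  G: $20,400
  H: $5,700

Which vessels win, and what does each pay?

Bids ranked high→low: 56,700 (B), 41,700 (A), 38,800 (C), 20,400 (G), …
The 2 highest are B, A.
Each winner pays its own bid: B $56,700, A $41,700.

B $56,700, A $41,700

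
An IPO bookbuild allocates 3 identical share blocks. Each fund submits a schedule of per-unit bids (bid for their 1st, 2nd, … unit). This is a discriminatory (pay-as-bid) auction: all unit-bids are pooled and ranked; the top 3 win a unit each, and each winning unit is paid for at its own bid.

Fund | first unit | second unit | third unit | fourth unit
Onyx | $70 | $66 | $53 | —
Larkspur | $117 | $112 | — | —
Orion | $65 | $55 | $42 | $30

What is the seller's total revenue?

Pooled unit-bids ranked (top 3): 117 (Larkspur-1), 112 (Larkspur-2), 70 (Onyx-1)
Next rejected bid: $66 (not a price — pay-as-bid).
Each winning unit pays its own bid.
Revenue = 117 + 112 + 70 = $299.

Total revenue: $299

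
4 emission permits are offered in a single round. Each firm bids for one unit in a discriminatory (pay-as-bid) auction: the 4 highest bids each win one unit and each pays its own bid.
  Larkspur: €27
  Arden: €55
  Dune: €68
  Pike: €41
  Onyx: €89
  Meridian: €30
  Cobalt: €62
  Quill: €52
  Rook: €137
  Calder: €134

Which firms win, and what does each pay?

Rook €137, Calder €134, Onyx €89, Dune €68

Sorting: 137 (Rook), 134 (Calder), 89 (Onyx), 68 (Dune), 62 (Cobalt), 55 (Arden), …
The 4 highest are Rook, Calder, Onyx, Dune.
Each winner pays its own bid: Rook €137, Calder €134, Onyx €89, Dune €68.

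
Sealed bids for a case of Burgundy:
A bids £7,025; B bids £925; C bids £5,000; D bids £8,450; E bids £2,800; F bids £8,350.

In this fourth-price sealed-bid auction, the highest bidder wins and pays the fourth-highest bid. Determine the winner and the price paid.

D pays £5,000

Bids in order: 8,450 (D) > 8,350 (F) > 7,025 (A) > 5,000 (C) > 2,800 (E) > 925 (B)
D is highest; pays the fourth-highest bid, £5,000.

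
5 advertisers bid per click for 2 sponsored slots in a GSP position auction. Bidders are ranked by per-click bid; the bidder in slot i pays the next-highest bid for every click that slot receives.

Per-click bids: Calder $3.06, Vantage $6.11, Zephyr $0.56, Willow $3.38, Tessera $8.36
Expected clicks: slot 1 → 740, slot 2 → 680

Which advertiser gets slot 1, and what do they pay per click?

Sorting advertisers: $8.36 (Tessera) > $6.11 (Vantage) > $3.38 (Willow) > …
Slot 1 goes to the first-ranked bidder, Tessera, who pays the next bid down: $6.11/click.

Tessera; $6.11 per click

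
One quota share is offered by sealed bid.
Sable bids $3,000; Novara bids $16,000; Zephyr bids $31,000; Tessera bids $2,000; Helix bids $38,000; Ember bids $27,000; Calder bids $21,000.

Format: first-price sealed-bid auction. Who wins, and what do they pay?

Helix pays $38,000

Rule: the highest bidder wins and pays their own bid.
Bids ranked: 38,000 (Helix) > 31,000 (Zephyr) > 27,000 (Ember) > 21,000 (Calder) > 16,000 (Novara) > 3,000 (Sable) > …
First-price: Helix pays what they bid, $38,000.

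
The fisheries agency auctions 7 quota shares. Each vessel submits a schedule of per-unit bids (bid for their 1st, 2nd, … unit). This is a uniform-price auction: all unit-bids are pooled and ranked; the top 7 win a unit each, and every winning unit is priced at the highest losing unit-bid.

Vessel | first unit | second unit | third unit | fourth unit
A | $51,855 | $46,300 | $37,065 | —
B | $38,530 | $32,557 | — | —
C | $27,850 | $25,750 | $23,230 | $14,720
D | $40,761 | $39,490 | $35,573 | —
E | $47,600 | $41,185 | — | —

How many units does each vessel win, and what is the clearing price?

A 2, B 1, D 2, E 2; clearing price $37,065

Merging the schedules and taking the best 7: 51,855 (A-1), 47,600 (E-1), 46,300 (A-2), 41,185 (E-2), 40,761 (D-1), 39,490 (D-2), 38,530 (B-1)
The (k+1)-th unit-bid is $37,065.
Allocation: A 2, B 1, D 2, E 2.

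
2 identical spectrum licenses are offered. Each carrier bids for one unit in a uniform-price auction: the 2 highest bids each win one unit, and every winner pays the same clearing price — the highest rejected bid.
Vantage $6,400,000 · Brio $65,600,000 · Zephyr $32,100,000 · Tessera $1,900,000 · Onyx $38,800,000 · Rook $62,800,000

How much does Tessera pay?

Tessera pays $0

Ordering the bids: 65,600,000 (Brio), 62,800,000 (Rook), 38,800,000 (Onyx), 32,100,000 (Zephyr), …
Winners (2 units): Brio, Rook.
Clearing price = highest rejected bid = $38,800,000.
Tessera does not win → pays $0.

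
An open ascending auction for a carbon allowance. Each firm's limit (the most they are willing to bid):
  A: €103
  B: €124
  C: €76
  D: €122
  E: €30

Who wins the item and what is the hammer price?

Limits in order: 124 (B) > 122 (D) > 103 (A) > 76 (C) > 30 (E)
Bidding ends when D exits at €122; B takes it.

B wins at €122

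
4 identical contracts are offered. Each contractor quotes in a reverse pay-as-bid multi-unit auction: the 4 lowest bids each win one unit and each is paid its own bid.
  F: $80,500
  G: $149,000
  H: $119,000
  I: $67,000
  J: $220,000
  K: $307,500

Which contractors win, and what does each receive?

I $67,000, F $80,500, H $119,000, G $149,000

Bids ranked low→high: 67,000 (I), 80,500 (F), 119,000 (H), 149,000 (G), 220,000 (J), 307,500 (K)
Winners (4 units): I, F, H, G.
Each winner is paid its own bid: I $67,000, F $80,500, H $119,000, G $149,000.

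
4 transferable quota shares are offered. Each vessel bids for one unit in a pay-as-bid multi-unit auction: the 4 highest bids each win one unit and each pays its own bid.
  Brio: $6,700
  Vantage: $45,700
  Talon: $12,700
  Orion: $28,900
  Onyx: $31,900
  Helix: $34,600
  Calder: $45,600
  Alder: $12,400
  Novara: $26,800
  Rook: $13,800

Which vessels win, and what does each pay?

Vantage $45,700, Calder $45,600, Helix $34,600, Onyx $31,900

Bids ranked high→low: 45,700 (Vantage), 45,600 (Calder), 34,600 (Helix), 31,900 (Onyx), 28,900 (Orion), 26,800 (Novara), …
Top 4: Vantage, Calder, Helix, Onyx.
Each winner pays its own bid: Vantage $45,700, Calder $45,600, Helix $34,600, Onyx $31,900.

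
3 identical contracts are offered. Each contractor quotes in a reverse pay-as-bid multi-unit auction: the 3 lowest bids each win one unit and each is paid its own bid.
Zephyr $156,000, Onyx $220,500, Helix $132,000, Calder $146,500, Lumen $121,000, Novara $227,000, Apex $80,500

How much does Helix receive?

Helix is paid $132,000

Sorting: 80,500 (Apex), 121,000 (Lumen), 132,000 (Helix), 146,500 (Calder), 156,000 (Zephyr), …
Lowest 3: Apex, Lumen, Helix.
Helix wins → own bid $132,000.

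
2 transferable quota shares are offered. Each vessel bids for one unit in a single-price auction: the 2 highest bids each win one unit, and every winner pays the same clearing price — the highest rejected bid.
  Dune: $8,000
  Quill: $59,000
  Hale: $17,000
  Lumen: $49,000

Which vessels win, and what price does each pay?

Ordering the bids: 59,000 (Quill), 49,000 (Lumen), 17,000 (Hale), 8,000 (Dune)
The 2 highest are Quill, Lumen.
First losing bid is Hale's $17,000, which sets the uniform price.

Quill, Lumen; each pays $17,000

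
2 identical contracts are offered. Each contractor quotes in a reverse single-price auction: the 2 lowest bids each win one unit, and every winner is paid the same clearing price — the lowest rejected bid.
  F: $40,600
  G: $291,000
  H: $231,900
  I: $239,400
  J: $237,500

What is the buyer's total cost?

Total cost: $475,000

Ordering the bids: 40,600 (F), 231,900 (H), 237,500 (J), 239,400 (I), …
Lowest 2: F, H.
Lowest unsuccessful bid: $237,500 → clearing price.
Total cost = 2 × $237,500 = $475,000.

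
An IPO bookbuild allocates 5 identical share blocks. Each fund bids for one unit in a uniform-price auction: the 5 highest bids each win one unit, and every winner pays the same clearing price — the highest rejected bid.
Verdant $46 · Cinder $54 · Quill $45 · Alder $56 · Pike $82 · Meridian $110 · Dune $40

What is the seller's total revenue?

Sorting: 110 (Meridian), 82 (Pike), 56 (Alder), 54 (Cinder), 46 (Verdant), 45 (Quill), 40 (Dune)
Top 5: Meridian, Pike, Alder, Cinder, Verdant.
First losing bid is Quill's $45, which sets the uniform price.
Total revenue = 5 × $45 = $225.

Total revenue: $225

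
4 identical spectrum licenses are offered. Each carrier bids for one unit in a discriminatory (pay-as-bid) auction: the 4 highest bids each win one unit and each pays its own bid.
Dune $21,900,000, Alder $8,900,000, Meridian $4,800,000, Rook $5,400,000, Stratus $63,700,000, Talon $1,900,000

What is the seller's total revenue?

Bids ranked high→low: 63,700,000 (Stratus), 21,900,000 (Dune), 8,900,000 (Alder), 5,400,000 (Rook), 4,800,000 (Meridian), 1,900,000 (Talon)
Winners (4 units): Stratus, Dune, Alder, Rook.
Total revenue = 63,700,000 + 21,900,000 + 8,900,000 + 5,400,000 = $99,900,000.

Total revenue: $99,900,000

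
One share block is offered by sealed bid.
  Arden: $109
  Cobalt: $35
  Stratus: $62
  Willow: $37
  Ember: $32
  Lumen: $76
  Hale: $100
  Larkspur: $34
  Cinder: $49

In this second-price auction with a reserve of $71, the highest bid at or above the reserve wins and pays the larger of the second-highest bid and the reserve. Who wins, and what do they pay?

Arden pays $100

Bids in order: 109 (Arden) > 100 (Hale) > 76 (Lumen) > 62 (Stratus) > 49 (Cinder) > 37 (Willow) > …
Arden has the top bid at or above the reserve ($109).
Second-highest bid $100 exceeds the reserve $71 → payment $100.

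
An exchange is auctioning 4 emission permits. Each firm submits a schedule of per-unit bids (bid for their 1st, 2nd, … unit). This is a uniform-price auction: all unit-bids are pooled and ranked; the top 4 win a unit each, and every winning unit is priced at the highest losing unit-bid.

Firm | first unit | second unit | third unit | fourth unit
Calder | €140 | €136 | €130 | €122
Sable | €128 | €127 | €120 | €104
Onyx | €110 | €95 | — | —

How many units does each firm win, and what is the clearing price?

Calder 3, Sable 1; clearing price €127

All unit-bids, highest first — top 4: 140 (Calder-1), 136 (Calder-2), 130 (Calder-3), 128 (Sable-1)
First bid not allocated: €127.
Allocation: Calder 3, Sable 1.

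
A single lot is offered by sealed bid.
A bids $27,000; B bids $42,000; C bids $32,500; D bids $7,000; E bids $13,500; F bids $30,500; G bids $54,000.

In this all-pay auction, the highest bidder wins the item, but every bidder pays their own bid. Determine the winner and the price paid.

G pays $54,000

Bids ranked: 54,000 (G) > 42,000 (B) > 32,500 (C) > 30,500 (F) > 27,000 (A) > 13,500 (E) > …
G wins with the top bid; all bids are sunk regardless.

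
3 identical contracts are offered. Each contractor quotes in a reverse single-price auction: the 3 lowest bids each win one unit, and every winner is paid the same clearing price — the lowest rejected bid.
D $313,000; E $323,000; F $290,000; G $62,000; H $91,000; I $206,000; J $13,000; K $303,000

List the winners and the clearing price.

J, G, H; each is paid $206,000

Ordering the bids: 13,000 (J), 62,000 (G), 91,000 (H), 206,000 (I), 290,000 (F), …
Winners (3 units): J, G, H.
Clearing price = lowest rejected bid = $206,000.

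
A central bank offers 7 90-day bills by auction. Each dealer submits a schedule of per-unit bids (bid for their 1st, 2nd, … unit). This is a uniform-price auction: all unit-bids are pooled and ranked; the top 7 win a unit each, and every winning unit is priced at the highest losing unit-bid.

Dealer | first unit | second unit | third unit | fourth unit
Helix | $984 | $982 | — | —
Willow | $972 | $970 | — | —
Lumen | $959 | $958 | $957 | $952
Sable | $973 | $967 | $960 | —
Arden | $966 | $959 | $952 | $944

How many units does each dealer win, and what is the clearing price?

Arden 1, Helix 2, Sable 2, Willow 2; clearing price $960

Merging the schedules and taking the best 7: 984 (Helix-1), 982 (Helix-2), 973 (Sable-1), 972 (Willow-1), 970 (Willow-2), 967 (Sable-2), 966 (Arden-1)
The (k+1)-th unit-bid is $960.
Allocation: Arden 1, Helix 2, Sable 2, Willow 2.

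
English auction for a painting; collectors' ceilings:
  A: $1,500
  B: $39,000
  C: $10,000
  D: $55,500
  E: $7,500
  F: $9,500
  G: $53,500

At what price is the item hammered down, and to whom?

D wins at $53,500

Rule: the price rises until one bidder remains; the winner pays the price at which the last rival dropped out.
Limits ranked: 55,500 (D) > 53,500 (G) > 39,000 (B) > 10,000 (C) > 9,500 (F) > 7,500 (E) > …
Once the price passes $53,500, only D is left; the hammer falls at G's limit of $53,500.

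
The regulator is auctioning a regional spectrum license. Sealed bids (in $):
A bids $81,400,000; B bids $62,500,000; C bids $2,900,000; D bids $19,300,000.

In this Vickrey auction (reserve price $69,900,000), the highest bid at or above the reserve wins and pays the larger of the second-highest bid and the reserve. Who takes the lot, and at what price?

Rule: the highest bid at or above the reserve wins and pays the larger of the second-highest bid and the reserve.
Sorting bids: 81,400,000 (A) > 62,500,000 (B) > 19,300,000 (D) > 2,900,000 (C)
Highest eligible bid: A at $81,400,000.
Second-highest bid $62,500,000 is below the reserve $69,900,000, so the reserve binds → payment $69,900,000.

A pays $69,900,000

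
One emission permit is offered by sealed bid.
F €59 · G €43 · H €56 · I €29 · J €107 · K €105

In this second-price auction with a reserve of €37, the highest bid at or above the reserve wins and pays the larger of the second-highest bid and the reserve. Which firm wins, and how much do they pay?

J pays €105

Rule: the highest bid at or above the reserve wins and pays the larger of the second-highest bid and the reserve.
Bids in order: 107 (J) > 105 (K) > 59 (F) > 56 (H) > 43 (G) > 29 (I)
J has the top bid at or above the reserve (€107).
Second-highest bid €105 exceeds the reserve €37 → payment €105.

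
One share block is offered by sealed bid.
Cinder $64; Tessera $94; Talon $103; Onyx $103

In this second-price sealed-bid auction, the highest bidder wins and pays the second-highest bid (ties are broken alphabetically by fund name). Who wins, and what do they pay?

Onyx pays $103

Rule: the highest bidder wins and pays the second-highest bid.
Sorting bids: 103 (Onyx) > 103 (Talon) > 94 (Tessera) > 64 (Cinder)
Onyx and Talon tie at $103; tie-break gives it to Onyx.
Second-price: Onyx pays Talon's bid of $103.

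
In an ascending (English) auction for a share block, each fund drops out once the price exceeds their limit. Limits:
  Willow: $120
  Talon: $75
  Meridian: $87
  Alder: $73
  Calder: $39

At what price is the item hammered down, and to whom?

Limits in order: 120 (Willow) > 87 (Meridian) > 75 (Talon) > 73 (Alder) > 39 (Calder)
Once the price passes $87, only Willow is left; the hammer falls at Meridian's limit of $87.

Willow wins at $87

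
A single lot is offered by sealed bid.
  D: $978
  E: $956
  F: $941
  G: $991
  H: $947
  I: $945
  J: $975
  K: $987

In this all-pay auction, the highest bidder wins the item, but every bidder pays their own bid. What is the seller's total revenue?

Sorting bids: 991 (G) > 987 (K) > 978 (D) > 975 (J) > 956 (E) > 947 (H) > …
Every bidder forfeits their bid regardless of winning.
Revenue = 978 + 956 + 941 + 991 + 947 + 945 + 975 + 987 = $7,720.

Total revenue: $7,720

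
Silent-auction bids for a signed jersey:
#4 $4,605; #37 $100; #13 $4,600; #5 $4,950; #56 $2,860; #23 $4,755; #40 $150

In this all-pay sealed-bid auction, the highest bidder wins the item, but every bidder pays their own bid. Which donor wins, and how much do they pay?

All-pay sealed-bid auction: the highest bidder wins the item, but every bidder pays their own bid.
Bids ranked: 4,950 (#5) > 4,755 (#23) > 4,605 (#4) > 4,600 (#13) > 2,860 (#56) > 150 (#40) > …
#5 wins with the top bid; all bids are sunk regardless.

#5 pays $4,950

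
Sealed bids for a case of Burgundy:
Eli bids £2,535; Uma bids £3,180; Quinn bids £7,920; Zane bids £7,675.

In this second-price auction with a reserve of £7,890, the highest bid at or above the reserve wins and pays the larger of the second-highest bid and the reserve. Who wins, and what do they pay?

Quinn pays £7,890

Bids in order: 7,920 (Quinn) > 7,675 (Zane) > 3,180 (Uma) > 2,535 (Eli)
Quinn has the top bid at or above the reserve (£7,920).
Second-highest bid £7,675 is below the reserve £7,890, so the reserve binds → payment £7,890.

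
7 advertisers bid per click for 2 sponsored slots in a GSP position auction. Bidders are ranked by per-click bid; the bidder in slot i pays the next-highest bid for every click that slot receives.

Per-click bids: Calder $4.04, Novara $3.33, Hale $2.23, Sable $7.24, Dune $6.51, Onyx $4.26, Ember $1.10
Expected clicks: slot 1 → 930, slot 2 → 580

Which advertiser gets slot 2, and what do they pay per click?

Dune; $4.26 per click

Sorting advertisers: $7.24 (Sable) > $6.51 (Dune) > $4.26 (Onyx) > …
Slot 2 goes to the second-ranked bidder, Dune, who pays the next bid down: $4.26/click.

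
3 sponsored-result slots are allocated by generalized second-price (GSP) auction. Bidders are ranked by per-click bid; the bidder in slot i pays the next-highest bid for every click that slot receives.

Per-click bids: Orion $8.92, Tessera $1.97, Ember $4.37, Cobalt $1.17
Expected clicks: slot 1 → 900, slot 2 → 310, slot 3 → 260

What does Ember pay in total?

Ember pays $610.70

Per-click bids in order: $8.92 (Orion) > $4.37 (Ember) > $1.97 (Tessera) > $1.17 (Cobalt)
Ember holds slot 2 → pays next bid $1.97 × 310 clicks = $610.70.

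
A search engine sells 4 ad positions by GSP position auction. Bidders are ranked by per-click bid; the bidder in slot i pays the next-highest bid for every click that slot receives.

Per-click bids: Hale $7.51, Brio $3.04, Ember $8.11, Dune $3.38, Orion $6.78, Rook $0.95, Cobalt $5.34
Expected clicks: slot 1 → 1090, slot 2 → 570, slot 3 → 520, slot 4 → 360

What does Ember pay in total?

Ember pays $8185.90

Ranked by bid: $8.11 (Ember) > $7.51 (Hale) > $6.78 (Orion) > $5.34 (Cobalt) > $3.38 (Dune) > …
Ember holds slot 1 → pays next bid $7.51 × 1090 clicks = $8185.90.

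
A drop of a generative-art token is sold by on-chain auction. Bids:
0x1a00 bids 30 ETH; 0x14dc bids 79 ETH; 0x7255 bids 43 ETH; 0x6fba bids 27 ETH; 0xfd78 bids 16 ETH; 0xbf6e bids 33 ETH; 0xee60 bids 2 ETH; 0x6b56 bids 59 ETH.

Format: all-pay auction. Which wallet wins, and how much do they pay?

Sorting bids: 79 (0x14dc) > 59 (0x6b56) > 43 (0x7255) > 33 (0xbf6e) > 30 (0x1a00) > 27 (0x6fba) > …
0x14dc wins with the top bid; all bids are sunk regardless.

0x14dc pays 79 ETH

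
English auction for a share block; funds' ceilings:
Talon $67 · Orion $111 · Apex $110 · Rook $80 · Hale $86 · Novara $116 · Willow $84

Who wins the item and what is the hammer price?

Novara wins at $111

Rule: the price rises until one bidder remains; the winner pays the price at which the last rival dropped out.
Sorting limits: 116 (Novara) > 111 (Orion) > 110 (Apex) > 86 (Hale) > 84 (Willow) > 80 (Rook) > …
Once the price passes $111, only Novara is left; the hammer falls at Orion's limit of $111.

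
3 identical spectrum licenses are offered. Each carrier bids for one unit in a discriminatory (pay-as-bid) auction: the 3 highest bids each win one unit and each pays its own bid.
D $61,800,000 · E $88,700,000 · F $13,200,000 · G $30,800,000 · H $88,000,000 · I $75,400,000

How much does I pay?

Bids ranked high→low: 88,700,000 (E), 88,000,000 (H), 75,400,000 (I), 61,800,000 (D), 30,800,000 (G), …
The 3 highest are E, H, I.
I wins → own bid $75,400,000.

I pays $75,400,000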